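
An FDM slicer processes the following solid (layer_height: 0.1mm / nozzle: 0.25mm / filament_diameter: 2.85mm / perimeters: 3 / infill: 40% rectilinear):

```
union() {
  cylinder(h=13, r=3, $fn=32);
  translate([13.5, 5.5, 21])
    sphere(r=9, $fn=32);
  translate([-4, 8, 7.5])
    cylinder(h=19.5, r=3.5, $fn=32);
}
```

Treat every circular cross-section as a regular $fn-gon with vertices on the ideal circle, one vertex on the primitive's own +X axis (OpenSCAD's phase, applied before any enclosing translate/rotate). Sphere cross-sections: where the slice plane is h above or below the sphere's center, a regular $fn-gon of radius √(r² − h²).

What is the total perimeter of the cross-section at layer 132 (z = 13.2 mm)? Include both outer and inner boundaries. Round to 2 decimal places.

50.12 mm

At z = 13.2 mm: the cylinder does not reach this height (z outside [0, 13]); the r=9 sphere at (13.5, 5.5) contributes a regular 32-gon of circumradius √(9²−7.8²) = 4.490 (perimeter = 2·32·4.490·sin(180°/32) = 28.17 mm); the r=3.5 cylinder at (-4, 8) contributes a regular 32-gon of circumradius 3.5 (perimeter = 2·32·3.500·sin(180°/32) = 21.96 mm); Merging all regions: the 2 present regions are separate (no shared area or edge), so areas and boundary lengths simply add and each stays a separate island — boundary = 50.12 mm. Overall, the cross-section has 2 separate islands. Total boundary length (outer) = 50.12 mm.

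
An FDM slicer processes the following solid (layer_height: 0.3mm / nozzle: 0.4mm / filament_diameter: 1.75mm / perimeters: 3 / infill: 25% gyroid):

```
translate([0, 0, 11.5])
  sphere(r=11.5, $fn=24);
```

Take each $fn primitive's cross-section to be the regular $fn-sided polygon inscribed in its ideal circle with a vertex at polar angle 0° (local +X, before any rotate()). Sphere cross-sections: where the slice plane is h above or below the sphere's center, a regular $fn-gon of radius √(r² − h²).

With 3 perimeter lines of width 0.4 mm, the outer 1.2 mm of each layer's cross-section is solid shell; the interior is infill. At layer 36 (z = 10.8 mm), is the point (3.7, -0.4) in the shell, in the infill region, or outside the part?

infill

At z = 10.8 mm: the sphere: section is a regular 24-gon, circumradius = √(r²−h²) = √(11.5²−0.7²) = 11.479. Overall, the cross-section is a single solid region. The nearest boundary edge runs (11.09, -2.97)→(11.48, 0.00); distance from the point to it = 7.66 mm. The point is inside the cross-section and 7.66 mm from the nearest boundary — more than the 1.2 mm shell width (3 × 0.4), so it's in the infill interior.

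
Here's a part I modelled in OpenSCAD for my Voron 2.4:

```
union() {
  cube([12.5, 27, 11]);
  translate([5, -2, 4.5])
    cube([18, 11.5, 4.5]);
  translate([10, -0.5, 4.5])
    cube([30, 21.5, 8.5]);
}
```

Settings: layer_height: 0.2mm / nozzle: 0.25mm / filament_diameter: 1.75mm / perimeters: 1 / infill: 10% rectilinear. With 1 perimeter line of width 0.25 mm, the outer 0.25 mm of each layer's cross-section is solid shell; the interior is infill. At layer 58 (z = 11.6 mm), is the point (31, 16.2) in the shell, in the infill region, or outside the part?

At z = 11.6 mm: the cube is absent (z outside [0, 11]); the cube at (5, -2) is absent (z outside [4.5, 9]); the 30×21.5 cube at (10, -0.5) contributes its full rectangle; Combining (union): only the 30×21.5 cube at (10, -0.5) is present, so the union is just that shape — 1 connected region. Overall, the cross-section is a single solid region. The nearest boundary edge runs (40.00, 21.00)→(10.00, 21.00); distance from the point to it = 4.80 mm. The point is inside the cross-section and 4.80 mm from the nearest boundary — more than the 0.25 mm shell width (1 × 0.25), so it's in the infill interior.

infill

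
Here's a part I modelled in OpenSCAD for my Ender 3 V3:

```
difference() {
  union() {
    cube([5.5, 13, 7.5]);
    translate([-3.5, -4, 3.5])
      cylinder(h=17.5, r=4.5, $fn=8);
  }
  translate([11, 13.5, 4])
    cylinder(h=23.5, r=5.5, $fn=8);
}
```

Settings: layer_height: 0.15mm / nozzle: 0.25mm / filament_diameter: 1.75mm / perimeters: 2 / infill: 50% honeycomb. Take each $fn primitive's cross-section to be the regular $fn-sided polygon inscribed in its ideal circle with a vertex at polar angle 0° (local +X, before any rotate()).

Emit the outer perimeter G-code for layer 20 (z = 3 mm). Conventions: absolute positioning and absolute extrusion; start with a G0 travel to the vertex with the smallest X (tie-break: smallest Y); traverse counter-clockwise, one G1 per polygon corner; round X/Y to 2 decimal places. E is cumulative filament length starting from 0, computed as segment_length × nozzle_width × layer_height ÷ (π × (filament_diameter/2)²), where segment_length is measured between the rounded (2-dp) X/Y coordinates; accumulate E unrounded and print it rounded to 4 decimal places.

At z = 3 mm: the cube is present — its section is the full 5.5×13 rectangle; the cylinder at (-3.5, -4) is absent (z outside [3.5, 21]); Merging all regions: only the 5.5×13 cube is present, so the union is just that shape — 1 connected region; the cylinder at (11, 13.5) is not intersected at this z (z outside [4, 27.5]); After the difference (first − rest): none of the subtracted shapes is present at this height, so that combined region is unchanged — 1 connected region. The outline is a single polygon with 4 vertices. Extrusion per mm of travel: 0.25 × 0.15 / (π × 0.875²) = 0.015591. Accumulating E over each segment gives final E = 0.5769.

G0 X0.00 Y0.00 Z3.00
G1 X5.50 Y0.00 E0.0857
G1 X5.50 Y13.00 E0.2884
G1 X0.00 Y13.00 E0.3742
G1 X0.00 Y0.00 E0.5769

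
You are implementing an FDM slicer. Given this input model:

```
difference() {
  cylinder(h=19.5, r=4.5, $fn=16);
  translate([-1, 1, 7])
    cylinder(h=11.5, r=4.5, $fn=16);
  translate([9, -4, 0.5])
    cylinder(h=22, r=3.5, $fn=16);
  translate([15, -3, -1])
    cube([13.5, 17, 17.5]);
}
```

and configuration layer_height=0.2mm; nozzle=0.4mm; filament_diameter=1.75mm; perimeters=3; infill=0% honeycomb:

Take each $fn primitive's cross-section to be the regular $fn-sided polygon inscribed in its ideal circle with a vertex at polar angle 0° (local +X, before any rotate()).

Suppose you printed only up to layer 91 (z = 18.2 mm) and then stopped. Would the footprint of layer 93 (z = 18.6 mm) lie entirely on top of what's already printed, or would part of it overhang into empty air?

part overhangs

Compare the two slices. At z = 18.2: the cylinder: section is a regular 16-gon, circumradius r=4.5 (area = (16/2)·4.500²·sin(360°/16) = 61.99 mm²); the r=4.5 cylinder at (-1, 1) contributes a regular 16-gon of circumradius 4.5 (area = (16/2)·4.500²·sin(360°/16) = 61.99 mm²); the r=3.5 cylinder at (9, -4) contributes a regular 16-gon of circumradius 3.5 (area = (16/2)·3.500²·sin(360°/16) = 37.50 mm²); the cube at (15, -3) is not intersected at this z (z outside [-1, 16.5]); Subtracting the remaining from the first: starting from the r=4.5 cylinder (61.99 mm²), the r=4.5 cylinder at (-1, 1) partially overlaps it — only the 49.47 mm² overlap (of its 61.99 mm²) is removed, clipping the outline; the r=3.5 cylinder at (9, -4) misses the remaining region (no effect) — area = 12.53 mm². At z = 18.6: the r=4.5 cylinder contributes a regular 16-gon of circumradius 4.5 (area = (16/2)·4.500²·sin(360°/16) = 61.99 mm²); the cylinder at (-1, 1) does not reach this height (z outside [7, 18.5]); the r=3.5 cylinder at (9, -4) contributes a regular 16-gon of circumradius 3.5 (area = (16/2)·3.500²·sin(360°/16) = 37.50 mm²); the cube at (15, -3) is absent (z outside [-1, 16.5]); After the difference (first − rest): starting from the r=4.5 cylinder (61.99 mm²), the r=3.5 cylinder at (9, -4) misses the remaining region (no effect) — area = 61.99 mm². Checking containment: at z = 18.6 the cross-section extends beyond the z = 18.2 cross-section by about 49.47 mm².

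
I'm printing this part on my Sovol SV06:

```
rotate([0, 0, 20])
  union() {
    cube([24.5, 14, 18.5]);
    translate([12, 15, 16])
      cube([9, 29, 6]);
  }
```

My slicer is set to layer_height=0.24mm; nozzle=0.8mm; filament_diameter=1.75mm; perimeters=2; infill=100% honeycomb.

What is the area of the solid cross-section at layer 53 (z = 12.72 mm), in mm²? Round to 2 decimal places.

343.00 mm²

At z = 12.72 mm: the cube is present — its section is the full 24.5×14 rectangle (area 343.00 mm²); the cube at (12, 15) does not reach this height (z outside [16, 22]); Merging all regions: only the 24.5×14 cube is present, so the union is just that shape — area = 343.00 mm²; (rotated 20° about Z; rotation is an isometry so areas/perimeters/island counts are preserved). Overall, the cross-section is a single solid region. Net area = 343.00 mm².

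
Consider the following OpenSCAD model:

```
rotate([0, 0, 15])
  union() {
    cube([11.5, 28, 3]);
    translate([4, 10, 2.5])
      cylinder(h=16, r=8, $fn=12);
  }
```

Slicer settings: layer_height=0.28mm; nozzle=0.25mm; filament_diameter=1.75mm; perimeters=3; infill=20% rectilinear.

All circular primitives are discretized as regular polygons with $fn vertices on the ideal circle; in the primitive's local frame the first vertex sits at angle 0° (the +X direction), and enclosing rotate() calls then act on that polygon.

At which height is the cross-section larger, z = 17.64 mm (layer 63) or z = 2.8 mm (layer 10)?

Layer 63 (z = 17.64): the cube does not reach this height (z outside [0, 3]); the cylinder at (4, 10): section is a regular 12-gon, circumradius r=8 (area = (12/2)·8.000²·sin(360°/12) = 192.00 mm²); Taking the union: only the r=8 cylinder at (4, 10) is present, so the union is just that shape — area = 192.00 mm²; (whole slice rotated 15° about Z — lengths, areas and connectivity unchanged). So its area = 192.00 mm². Layer 10 (z = 2.8): the cube (footprint 11.5×28) is included at this height (area 322.00 mm²); the cylinder at (4, 10): section is a regular 12-gon, circumradius r=8 (area = (12/2)·8.000²·sin(360°/12) = 192.00 mm²); Combining (union): the regions partially overlap — summed areas 514.00 mm² minus the doubly-counted overlap 154.78 mm² gives 359.22 mm² — area = 359.22 mm²; (rotated 15° about Z; rotation is an isometry so areas/perimeters/island counts are preserved). So its area = 359.22 mm². Layer 10 is larger (359.22 vs 192.00 mm²).

layer 10 (z = 2.8 mm)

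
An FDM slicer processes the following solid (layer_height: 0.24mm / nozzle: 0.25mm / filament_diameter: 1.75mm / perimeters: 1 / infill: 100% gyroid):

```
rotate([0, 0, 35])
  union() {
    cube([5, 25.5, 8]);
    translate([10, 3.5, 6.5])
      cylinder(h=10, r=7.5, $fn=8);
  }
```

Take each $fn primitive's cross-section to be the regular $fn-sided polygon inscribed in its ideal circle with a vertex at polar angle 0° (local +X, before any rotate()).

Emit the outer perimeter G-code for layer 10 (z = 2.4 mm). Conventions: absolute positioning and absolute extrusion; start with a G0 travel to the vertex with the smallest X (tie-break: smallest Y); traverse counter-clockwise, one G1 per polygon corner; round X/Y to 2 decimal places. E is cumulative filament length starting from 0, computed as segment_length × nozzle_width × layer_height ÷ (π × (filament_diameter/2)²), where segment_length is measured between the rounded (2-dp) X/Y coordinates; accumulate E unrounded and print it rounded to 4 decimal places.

At z = 2.4 mm: the cube is present — its section is the full 5×25.5 rectangle; the cylinder at (10, 3.5) is not intersected at this z (z outside [6.5, 16.5]); Taking the union: only the 5×25.5 cube is present, so the union is just that shape — 1 connected region; (whole slice rotated 35° about Z — lengths, areas and connectivity unchanged). The outline is a single polygon with 4 vertices. Extrusion per mm of travel: 0.25 × 0.24 / (π × 0.875²) = 0.024945. Accumulating E over each segment gives final E = 1.5221.

G0 X-14.63 Y20.89 Z2.40
G1 X0.00 Y0.00 E0.6362
G1 X4.10 Y2.87 E0.7610
G1 X-10.53 Y23.76 E1.3972
G1 X-14.63 Y20.89 E1.5221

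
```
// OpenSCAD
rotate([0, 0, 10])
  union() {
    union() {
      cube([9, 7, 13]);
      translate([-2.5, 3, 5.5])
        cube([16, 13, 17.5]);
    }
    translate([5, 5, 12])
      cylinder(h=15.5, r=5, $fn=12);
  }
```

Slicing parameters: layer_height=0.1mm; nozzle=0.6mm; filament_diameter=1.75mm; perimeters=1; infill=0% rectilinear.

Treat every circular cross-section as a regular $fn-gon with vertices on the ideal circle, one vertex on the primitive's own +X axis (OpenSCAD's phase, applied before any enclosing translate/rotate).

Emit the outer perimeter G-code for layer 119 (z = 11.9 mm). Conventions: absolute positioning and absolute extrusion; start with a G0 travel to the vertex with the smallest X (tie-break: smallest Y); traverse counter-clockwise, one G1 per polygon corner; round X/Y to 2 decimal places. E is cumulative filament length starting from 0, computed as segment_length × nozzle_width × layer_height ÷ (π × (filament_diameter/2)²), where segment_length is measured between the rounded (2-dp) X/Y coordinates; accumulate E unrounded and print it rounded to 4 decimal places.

At z = 11.9 mm: the 9×7 cube contributes its full rectangle; the 16×13 cube at (-2.5, 3) contributes its full rectangle; Combining (union): the regions partially overlap (shared area 36.00 mm²), so overlapping operands fuse into one piece — 1 connected region; the cylinder at (5, 5) is absent (z outside [12, 27.5]); Combining (union): only that combined region is present, so the union is just that shape — 1 connected region; (rotated 10° about Z; rotation is an isometry so areas/perimeters/island counts are preserved). The outline is a single polygon with 8 vertices. Extrusion per mm of travel: 0.6 × 0.1 / (π × 0.875²) = 0.024945. Accumulating E over each segment gives final E = 1.5962.

G0 X-5.24 Y15.32 Z11.90
G1 X-2.98 Y2.52 E0.3242
G1 X-0.52 Y2.95 E0.3865
G1 X0.00 Y0.00 E0.4613
G1 X8.86 Y1.56 E0.6857
G1 X8.34 Y4.52 E0.7606
G1 X12.77 Y5.30 E0.8728
G1 X10.52 Y18.10 E1.1970
G1 X-5.24 Y15.32 E1.5962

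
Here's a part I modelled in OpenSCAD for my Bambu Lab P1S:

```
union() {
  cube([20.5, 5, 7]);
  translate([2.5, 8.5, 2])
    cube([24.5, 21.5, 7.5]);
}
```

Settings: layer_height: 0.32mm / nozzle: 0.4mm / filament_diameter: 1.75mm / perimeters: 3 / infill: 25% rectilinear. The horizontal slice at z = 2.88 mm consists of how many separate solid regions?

2

At z = 2.88 mm: the cube is present — its section is the full 20.5×5 rectangle; the 24.5×21.5 cube at (2.5, 8.5) contributes its full rectangle; Taking the union: the 2 present regions are separate (no shared area or edge), so areas and boundary lengths simply add and each stays a separate island — 2 connected regions. The result has 2 disconnected regions.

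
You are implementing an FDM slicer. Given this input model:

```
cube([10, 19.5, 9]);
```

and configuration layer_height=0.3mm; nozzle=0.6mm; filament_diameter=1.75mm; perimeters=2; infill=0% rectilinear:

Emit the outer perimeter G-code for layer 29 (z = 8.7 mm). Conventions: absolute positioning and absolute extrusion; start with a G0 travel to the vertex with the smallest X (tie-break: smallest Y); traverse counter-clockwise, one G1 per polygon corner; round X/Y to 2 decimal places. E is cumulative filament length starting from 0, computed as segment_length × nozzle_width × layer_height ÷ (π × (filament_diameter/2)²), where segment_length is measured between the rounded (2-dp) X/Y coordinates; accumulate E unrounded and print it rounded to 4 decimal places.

At z = 8.7 mm: the 10×19.5 cube contributes its full rectangle. The outline is a single polygon with 4 vertices. Extrusion per mm of travel: 0.6 × 0.3 / (π × 0.875²) = 0.074835. Accumulating E over each segment gives final E = 4.4153.

G0 X0.00 Y0.00 Z8.70
G1 X10.00 Y0.00 E0.7484
G1 X10.00 Y19.50 E2.2076
G1 X0.00 Y19.50 E2.9560
G1 X0.00 Y0.00 E4.4153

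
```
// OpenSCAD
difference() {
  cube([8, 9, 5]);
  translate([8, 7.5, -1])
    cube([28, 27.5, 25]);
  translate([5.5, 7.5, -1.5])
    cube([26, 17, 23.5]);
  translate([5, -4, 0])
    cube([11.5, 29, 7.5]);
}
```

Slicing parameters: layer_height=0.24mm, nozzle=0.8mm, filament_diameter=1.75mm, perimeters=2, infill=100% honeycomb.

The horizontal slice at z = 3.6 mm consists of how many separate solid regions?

1

At z = 3.6 mm: the cube is present — its section is the full 8×9 rectangle; the 28×27.5 cube at (8, 7.5) contributes its full rectangle; the cube at (5.5, 7.5) (footprint 26×17) is included at this height; the cube at (5, -4) is present — its section is the full 11.5×29 rectangle; Taking the first minus the rest: starting from the 8×9 cube, the 28×27.5 cube at (8, 7.5) misses the remaining region (no effect); the 26×17 cube at (5.5, 7.5) partially overlaps it — only the 3.75 mm² overlap (of its 442.00 mm²) is removed, clipping the outline; the 11.5×29 cube at (5, -4) partially overlaps it — only the 23.25 mm² overlap (of its 333.50 mm²) is removed, clipping the outline — 1 connected region. The result has 1 disconnected region.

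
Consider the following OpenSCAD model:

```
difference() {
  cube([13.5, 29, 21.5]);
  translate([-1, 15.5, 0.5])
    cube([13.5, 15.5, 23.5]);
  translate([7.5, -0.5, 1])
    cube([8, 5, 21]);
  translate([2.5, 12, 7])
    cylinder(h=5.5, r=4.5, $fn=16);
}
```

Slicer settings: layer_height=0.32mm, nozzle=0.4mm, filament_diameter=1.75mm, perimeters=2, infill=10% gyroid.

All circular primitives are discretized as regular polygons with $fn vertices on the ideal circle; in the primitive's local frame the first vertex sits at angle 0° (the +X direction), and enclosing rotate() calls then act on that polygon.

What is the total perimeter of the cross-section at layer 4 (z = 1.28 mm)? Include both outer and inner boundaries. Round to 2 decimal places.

85.00 mm

At z = 1.28 mm: the cube (footprint 13.5×29) is included at this height (perimeter 85.00 mm); the cube at (-1, 15.5) (footprint 13.5×15.5) is included at this height (perimeter 58.00 mm); the cube at (7.5, -0.5) (footprint 8×5) is included at this height (perimeter 26.00 mm); the cylinder at (2.5, 12) is absent (z outside [7, 12.5]); After the difference (first − rest): starting from the 13.5×29 cube, the 13.5×15.5 cube at (-1, 15.5) partially overlaps it — only the 168.75 mm² overlap (of its 209.25 mm²) is removed, clipping the outline; the 8×5 cube at (7.5, -0.5) partially overlaps it — only the 27.00 mm² overlap (of its 40.00 mm²) is removed, clipping the outline — boundary = 85.00 mm. Overall, the cross-section is a single solid region. Total boundary length (outer) = 85.00 mm.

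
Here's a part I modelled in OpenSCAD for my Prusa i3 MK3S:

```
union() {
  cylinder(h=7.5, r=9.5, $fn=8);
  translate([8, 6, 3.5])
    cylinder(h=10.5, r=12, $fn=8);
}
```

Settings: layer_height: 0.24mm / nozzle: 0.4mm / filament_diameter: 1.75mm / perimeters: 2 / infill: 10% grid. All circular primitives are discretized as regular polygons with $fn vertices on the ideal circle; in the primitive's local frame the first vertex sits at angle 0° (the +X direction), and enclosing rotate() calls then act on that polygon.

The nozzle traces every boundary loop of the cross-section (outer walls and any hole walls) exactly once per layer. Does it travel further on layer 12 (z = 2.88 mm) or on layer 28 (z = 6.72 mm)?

layer 28 (z = 6.72 mm)

Layer 12 (z = 2.88): the r=9.5 cylinder gives a regular 8-gon of circumradius 9.5 (constant along its height) (perimeter = 2·8·9.500·sin(180°/8) = 58.17 mm); the cylinder at (8, 6) is not intersected at this z (z outside [3.5, 14]); Merging all regions: only the r=9.5 cylinder is present, so the union is just that shape — boundary = 58.17 mm. So its perimeter = 58.17 mm. Layer 28 (z = 6.72): the r=9.5 cylinder contributes a regular 8-gon of circumradius 9.5 (perimeter = 2·8·9.500·sin(180°/8) = 58.17 mm); the cylinder at (8, 6): section is a regular 8-gon, circumradius r=12 (perimeter = 2·8·12.000·sin(180°/8) = 73.48 mm); Taking the union: the regions partially overlap (shared area 129.19 mm²), so the edge portions inside another operand are dropped and the merged outline is re-measured after clipping — boundary = 87.79 mm. So its perimeter = 87.79 mm. Layer 28 is larger (87.79 vs 58.17 mm).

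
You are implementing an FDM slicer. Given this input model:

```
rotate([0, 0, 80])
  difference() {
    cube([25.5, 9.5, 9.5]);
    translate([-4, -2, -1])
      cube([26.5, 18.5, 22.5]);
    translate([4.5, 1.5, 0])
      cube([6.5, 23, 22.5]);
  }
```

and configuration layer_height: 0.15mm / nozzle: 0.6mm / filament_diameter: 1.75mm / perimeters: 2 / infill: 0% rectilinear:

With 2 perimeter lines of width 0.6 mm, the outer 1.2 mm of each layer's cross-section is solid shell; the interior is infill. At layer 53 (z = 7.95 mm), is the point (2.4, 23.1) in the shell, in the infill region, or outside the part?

At z = 7.95 mm: the cube (footprint 25.5×9.5) is included at this height; the 26.5×18.5 cube at (-4, -2) contributes its full rectangle; the 6.5×23 cube at (4.5, 1.5) contributes its full rectangle; Subtracting the remaining from the first: starting from the 25.5×9.5 cube, the 26.5×18.5 cube at (-4, -2) partially overlaps it — only the 213.75 mm² overlap (of its 490.25 mm²) is removed, clipping the outline; the 6.5×23 cube at (4.5, 1.5) misses the remaining region (no effect) — 1 connected region; (whole slice rotated 80° about Z — lengths, areas and connectivity unchanged). Overall, the cross-section is a single solid region. Undo the 80° rotation: the query point maps to (23.166, 1.648) in the un-rotated model frame. The nearest boundary edge runs (22.50, 0.00)→(22.50, 9.50); distance from the point to it = 0.67 mm. The point is inside the cross-section, 0.67 mm from the nearest boundary — within the 1.2 mm shell band (2 × 0.6).

shell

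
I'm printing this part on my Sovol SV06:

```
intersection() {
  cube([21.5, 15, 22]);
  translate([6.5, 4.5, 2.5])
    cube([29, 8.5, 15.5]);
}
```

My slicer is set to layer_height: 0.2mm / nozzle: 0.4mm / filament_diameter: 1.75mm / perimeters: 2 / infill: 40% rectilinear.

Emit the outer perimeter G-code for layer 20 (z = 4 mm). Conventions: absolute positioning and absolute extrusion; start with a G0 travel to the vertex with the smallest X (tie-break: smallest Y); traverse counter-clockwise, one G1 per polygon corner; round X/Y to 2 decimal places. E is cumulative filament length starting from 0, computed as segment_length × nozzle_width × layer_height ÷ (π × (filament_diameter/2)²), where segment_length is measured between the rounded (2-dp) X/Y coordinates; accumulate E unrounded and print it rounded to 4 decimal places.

At z = 4 mm: the 21.5×15 cube contributes its full rectangle; the 29×8.5 cube at (6.5, 4.5) contributes its full rectangle; Taking the intersection: the 29×8.5 cube at (6.5, 4.5) partially overlaps the 21.5×15 cube; clipping to the common part keeps 127.50 mm² — 1 connected region. The outline is a single polygon with 4 vertices. Extrusion per mm of travel: 0.4 × 0.2 / (π × 0.875²) = 0.033260. Accumulating E over each segment gives final E = 1.5632.

G0 X6.50 Y4.50 Z4.00
G1 X21.50 Y4.50 E0.4989
G1 X21.50 Y13.00 E0.7816
G1 X6.50 Y13.00 E1.2805
G1 X6.50 Y4.50 E1.5632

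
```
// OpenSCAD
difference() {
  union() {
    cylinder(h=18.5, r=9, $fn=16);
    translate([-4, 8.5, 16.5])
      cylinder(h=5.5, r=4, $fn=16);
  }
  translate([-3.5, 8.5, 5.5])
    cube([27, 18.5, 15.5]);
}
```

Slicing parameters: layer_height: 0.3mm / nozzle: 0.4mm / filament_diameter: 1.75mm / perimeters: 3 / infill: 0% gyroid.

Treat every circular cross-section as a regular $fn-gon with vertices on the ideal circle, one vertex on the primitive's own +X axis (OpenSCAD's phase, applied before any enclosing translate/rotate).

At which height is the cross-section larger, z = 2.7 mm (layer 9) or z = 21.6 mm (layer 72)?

Layer 9 (z = 2.7): the r=9 cylinder contributes a regular 16-gon of circumradius 9 (area = (16/2)·9.000²·sin(360°/16) = 247.98 mm²); the cylinder at (-4, 8.5) does not reach this height (z outside [16.5, 22]); Taking the union: only the r=9 cylinder is present, so the union is just that shape — area = 247.98 mm²; the cube at (-3.5, 8.5) is absent (z outside [5.5, 21]); After the difference (first − rest): none of the subtracted shapes is present at this height, so that combined region is unchanged — area = 247.98 mm². So its area = 247.98 mm². Layer 72 (z = 21.6): the cylinder is absent (z outside [0, 18.5]); the cylinder at (-4, 8.5): section is a regular 16-gon, circumradius r=4 (area = (16/2)·4.000²·sin(360°/16) = 48.98 mm²); Taking the union: only the r=4 cylinder at (-4, 8.5) is present, so the union is just that shape — area = 48.98 mm²; the cube at (-3.5, 8.5) is absent (z outside [5.5, 21]); Taking the first minus the rest: none of the subtracted shapes is present at this height, so the result so far is unchanged — area = 48.98 mm². So its area = 48.98 mm². Layer 9 is larger (247.98 vs 48.98 mm²).

layer 9 (z = 2.7 mm)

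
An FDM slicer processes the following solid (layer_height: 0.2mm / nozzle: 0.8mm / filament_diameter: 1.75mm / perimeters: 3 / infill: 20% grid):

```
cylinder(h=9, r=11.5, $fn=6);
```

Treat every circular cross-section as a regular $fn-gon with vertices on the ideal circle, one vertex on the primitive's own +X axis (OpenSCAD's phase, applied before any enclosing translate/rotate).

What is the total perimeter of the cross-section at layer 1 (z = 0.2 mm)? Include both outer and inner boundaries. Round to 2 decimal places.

At z = 0.2 mm: the r=11.5 cylinder contributes a regular 6-gon of circumradius 11.5 (perimeter = 2·6·11.500·sin(180°/6) = 69.00 mm). Overall, the cross-section is a single solid region. Total boundary length (outer) = 69.00 mm.

69.00 mm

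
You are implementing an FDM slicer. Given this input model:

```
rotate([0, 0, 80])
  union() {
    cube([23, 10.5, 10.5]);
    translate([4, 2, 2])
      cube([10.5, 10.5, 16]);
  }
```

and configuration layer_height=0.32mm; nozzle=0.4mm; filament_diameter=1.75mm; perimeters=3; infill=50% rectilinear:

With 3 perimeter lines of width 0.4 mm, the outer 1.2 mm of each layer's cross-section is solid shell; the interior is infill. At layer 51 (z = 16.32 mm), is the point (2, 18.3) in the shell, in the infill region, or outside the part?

outside

At z = 16.32 mm: the cube does not reach this height (z outside [0, 10.5]); the cube at (4, 2) is present — its section is the full 10.5×10.5 rectangle; Combining (union): only the 10.5×10.5 cube at (4, 2) is present, so the union is just that shape — 1 connected region; (rotated 80° about Z; rotation is an isometry so areas/perimeters/island counts are preserved). Overall, the cross-section is a single solid region. Undo the 80° rotation: the query point maps to (18.369, 1.208) in the un-rotated model frame. The nearest boundary edge runs (4.00, 2.00)→(14.50, 2.00); distance from the point to it = 3.95 mm. The point is not inside any of the regions above, so it lies outside the cross-section (3.95 mm from the nearest boundary).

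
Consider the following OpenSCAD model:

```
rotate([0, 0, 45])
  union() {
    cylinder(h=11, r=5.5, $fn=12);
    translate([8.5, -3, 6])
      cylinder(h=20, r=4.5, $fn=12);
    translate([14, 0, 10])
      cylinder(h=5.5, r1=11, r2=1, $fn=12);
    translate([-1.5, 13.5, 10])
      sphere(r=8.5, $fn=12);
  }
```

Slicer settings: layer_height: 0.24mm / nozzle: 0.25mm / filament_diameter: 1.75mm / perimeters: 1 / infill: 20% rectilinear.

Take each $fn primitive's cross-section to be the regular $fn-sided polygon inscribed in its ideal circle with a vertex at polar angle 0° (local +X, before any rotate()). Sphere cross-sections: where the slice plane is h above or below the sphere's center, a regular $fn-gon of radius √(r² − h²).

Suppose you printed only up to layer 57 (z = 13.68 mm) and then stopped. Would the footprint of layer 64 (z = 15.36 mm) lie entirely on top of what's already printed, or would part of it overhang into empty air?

Compare the two slices. At z = 13.68: the cylinder is absent (z outside [0, 11]); the cylinder at (8.5, -3): section is a regular 12-gon, circumradius r=4.5 (area = (12/2)·4.500²·sin(360°/12) = 60.75 mm²); the cone at (14, 0) (r1=11→r2=1) has section circumradius 4.309 here — a regular 12-gon (area = (12/2)·4.309²·sin(360°/12) = 55.70 mm²); the r=8.5 sphere at (-1.5, 13.5) slices to a regular 12-gon of circumradius 7.662 (√(r²−h²) with h=3.68 from center) (area = (12/2)·7.662²·sin(360°/12) = 176.12 mm²); Merging all regions: the regions partially overlap — summed areas 292.58 mm² minus the doubly-counted overlap 9.53 mm² gives 283.05 mm² — area = 283.05 mm²; (rotated 45° about Z; rotation is an isometry so areas/perimeters/island counts are preserved). At z = 15.36: the cylinder is not intersected at this z (z outside [0, 11]); the cylinder at (8.5, -3): section is a regular 12-gon, circumradius r=4.5 (area = (12/2)·4.500²·sin(360°/12) = 60.75 mm²); the cone at (14, 0) contributes a regular 12-gon of circumradius 1.255 (interpolated between r1=11 and r2=1 at t=0.975) (area = (12/2)·1.255²·sin(360°/12) = 4.72 mm²); the sphere at (-1.5, 13.5): section is a regular 12-gon, circumradius = √(r²−h²) = √(8.5²−5.36²) = 6.597 (area = (12/2)·6.597²·sin(360°/12) = 130.56 mm²); Combining (union): the 3 present regions are separate (no shared area or edge), so areas and boundary lengths simply add and each stays a separate island — area = 196.03 mm²; (whole slice rotated 45° about Z — lengths, areas and connectivity unchanged). Checking containment: the cross-section at z = 15.36 is a subset of the cross-section at z = 13.68.

entirely on top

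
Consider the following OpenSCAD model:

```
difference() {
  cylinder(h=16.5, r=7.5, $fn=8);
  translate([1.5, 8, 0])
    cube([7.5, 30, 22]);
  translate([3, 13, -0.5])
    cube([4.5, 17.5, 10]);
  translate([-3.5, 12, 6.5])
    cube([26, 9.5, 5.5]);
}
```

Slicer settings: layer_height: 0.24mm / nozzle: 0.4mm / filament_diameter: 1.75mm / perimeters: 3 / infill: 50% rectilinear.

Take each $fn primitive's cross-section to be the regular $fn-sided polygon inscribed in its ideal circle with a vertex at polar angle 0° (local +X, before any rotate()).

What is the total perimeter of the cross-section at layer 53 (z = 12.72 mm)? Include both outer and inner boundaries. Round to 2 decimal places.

45.92 mm

At z = 12.72 mm: the r=7.5 cylinder contributes a regular 8-gon of circumradius 7.5 (perimeter = 2·8·7.500·sin(180°/8) = 45.92 mm); the cube at (1.5, 8) is present — its section is the full 7.5×30 rectangle (perimeter 75.00 mm); the cube at (3, 13) is absent (z outside [-0.5, 9.5]); the cube at (-3.5, 12) is not intersected at this z (z outside [6.5, 12]); Taking the first minus the rest: starting from the r=7.5 cylinder, the 7.5×30 cube at (1.5, 8) misses the remaining region (no effect) — boundary = 45.92 mm. Overall, the cross-section is a single solid region. Total boundary length (outer) = 45.92 mm.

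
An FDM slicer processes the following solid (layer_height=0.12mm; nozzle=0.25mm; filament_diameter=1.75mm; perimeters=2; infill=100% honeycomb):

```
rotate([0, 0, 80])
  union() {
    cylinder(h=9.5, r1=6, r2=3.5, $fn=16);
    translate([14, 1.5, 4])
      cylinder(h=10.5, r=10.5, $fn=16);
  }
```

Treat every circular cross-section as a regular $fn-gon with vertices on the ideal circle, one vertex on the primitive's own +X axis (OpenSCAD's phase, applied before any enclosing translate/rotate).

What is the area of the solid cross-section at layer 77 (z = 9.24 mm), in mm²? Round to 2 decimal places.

376.51 mm²

At z = 9.24 mm: the cone (r1=6→r2=3.5) has section circumradius 3.568 here — a regular 16-gon (area = (16/2)·3.568²·sin(360°/16) = 38.98 mm²); the r=10.5 cylinder at (14, 1.5) contributes a regular 16-gon of circumradius 10.5 (area = (16/2)·10.500²·sin(360°/16) = 337.53 mm²); Taking the union: the 2 present regions are separate (no shared area or edge), so areas and boundary lengths simply add and each stays a separate island — area = 376.51 mm²; (rotated 80° about Z; rotation is an isometry so areas/perimeters/island counts are preserved). Overall, the cross-section has 2 separate islands. Net area = 376.51 mm².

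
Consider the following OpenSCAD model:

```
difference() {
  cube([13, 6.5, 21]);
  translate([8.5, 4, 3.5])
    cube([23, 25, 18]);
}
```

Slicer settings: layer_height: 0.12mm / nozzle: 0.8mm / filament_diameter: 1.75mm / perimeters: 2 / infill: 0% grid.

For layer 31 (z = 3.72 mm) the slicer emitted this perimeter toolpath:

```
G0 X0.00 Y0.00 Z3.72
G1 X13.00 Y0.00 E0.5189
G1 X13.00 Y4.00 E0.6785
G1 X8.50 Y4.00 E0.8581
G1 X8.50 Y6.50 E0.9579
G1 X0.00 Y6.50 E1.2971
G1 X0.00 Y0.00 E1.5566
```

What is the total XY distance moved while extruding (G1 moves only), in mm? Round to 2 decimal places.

Sum the Euclidean lengths of each G1 segment: total = 39.00 mm.

39.00 mm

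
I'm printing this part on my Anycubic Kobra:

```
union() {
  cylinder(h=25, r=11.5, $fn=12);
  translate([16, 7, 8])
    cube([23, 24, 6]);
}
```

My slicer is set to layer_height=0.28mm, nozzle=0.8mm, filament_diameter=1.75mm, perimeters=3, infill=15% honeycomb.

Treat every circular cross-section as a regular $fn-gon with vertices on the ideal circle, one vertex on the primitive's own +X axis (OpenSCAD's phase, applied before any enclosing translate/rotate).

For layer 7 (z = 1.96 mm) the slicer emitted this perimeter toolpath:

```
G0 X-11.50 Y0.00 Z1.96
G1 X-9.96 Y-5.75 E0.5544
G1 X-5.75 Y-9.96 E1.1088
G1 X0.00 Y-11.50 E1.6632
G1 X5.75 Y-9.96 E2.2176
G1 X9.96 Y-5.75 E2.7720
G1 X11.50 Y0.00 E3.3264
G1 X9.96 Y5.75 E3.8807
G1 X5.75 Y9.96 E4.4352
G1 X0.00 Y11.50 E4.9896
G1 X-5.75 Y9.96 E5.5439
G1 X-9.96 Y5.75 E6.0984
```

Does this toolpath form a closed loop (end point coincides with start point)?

Start point (G0): (-11.50, 0.00). End point (last G1): the path does not return to the start — open.

no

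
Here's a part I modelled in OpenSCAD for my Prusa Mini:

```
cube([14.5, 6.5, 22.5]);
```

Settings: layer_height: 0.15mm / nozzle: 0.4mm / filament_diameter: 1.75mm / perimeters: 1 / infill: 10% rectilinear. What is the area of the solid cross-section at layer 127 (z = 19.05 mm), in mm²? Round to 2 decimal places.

94.25 mm²

At z = 19.05 mm: the 14.5×6.5 cube contributes its full rectangle (area 94.25 mm²). Overall, the cross-section is a single solid region. Net area = 94.25 mm².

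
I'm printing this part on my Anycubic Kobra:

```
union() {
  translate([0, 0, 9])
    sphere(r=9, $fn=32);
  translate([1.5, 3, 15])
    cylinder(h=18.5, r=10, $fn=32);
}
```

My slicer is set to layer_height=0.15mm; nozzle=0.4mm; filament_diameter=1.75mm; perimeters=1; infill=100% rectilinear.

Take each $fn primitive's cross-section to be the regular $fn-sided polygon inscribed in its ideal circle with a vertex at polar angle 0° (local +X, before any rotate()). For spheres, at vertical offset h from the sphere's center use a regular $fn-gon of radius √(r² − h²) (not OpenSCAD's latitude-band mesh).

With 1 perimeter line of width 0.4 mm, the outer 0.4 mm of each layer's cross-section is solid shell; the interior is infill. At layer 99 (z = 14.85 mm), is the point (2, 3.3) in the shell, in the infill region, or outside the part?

infill

At z = 14.85 mm: the r=9 sphere slices to a regular 32-gon of circumradius 6.839 (√(r²−h²) with h=5.85 from center); the cylinder at (1.5, 3) is absent (z outside [15, 33.5]); Combining (union): only the r=9 sphere is present, so the union is just that shape — 1 connected region. Overall, the cross-section is a single solid region. The nearest boundary edge runs (3.80, 5.69)→(2.62, 6.32); distance from the point to it = 2.95 mm. The point is inside the cross-section and 2.95 mm from the nearest boundary — more than the 0.4 mm shell width (1 × 0.4), so it's in the infill interior.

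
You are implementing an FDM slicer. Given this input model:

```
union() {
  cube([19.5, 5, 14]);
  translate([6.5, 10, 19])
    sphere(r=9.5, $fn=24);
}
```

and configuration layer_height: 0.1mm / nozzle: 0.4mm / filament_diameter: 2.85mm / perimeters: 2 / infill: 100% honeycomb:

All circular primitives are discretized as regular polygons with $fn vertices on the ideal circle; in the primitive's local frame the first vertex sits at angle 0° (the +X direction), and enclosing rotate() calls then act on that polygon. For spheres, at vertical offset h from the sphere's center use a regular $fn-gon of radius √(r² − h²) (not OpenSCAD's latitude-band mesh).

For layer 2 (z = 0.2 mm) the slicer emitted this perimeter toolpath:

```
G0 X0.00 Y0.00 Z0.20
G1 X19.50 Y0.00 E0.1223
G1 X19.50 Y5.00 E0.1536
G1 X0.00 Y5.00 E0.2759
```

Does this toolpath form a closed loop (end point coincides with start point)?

no

Start point (G0): (0.00, 0.00). End point (last G1): the path does not return to the start — open.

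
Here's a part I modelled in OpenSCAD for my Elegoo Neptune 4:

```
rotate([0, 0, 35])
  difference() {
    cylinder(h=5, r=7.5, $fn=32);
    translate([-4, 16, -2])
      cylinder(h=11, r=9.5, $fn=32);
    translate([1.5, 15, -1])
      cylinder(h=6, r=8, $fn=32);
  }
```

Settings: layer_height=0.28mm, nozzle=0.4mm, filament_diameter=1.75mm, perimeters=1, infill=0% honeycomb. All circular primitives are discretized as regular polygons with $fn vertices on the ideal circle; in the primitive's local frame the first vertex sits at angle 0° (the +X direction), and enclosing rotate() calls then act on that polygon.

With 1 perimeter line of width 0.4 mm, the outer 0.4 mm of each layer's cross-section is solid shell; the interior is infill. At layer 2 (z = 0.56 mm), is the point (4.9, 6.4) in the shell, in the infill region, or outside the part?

At z = 0.56 mm: the r=7.5 cylinder contributes a regular 32-gon of circumradius 7.5; the r=9.5 cylinder at (-4, 16) gives a regular 32-gon of circumradius 9.5 (constant along its height); the r=8 cylinder at (1.5, 15) gives a regular 32-gon of circumradius 8 (constant along its height); Taking the first minus the rest: starting from the r=7.5 cylinder, the r=9.5 cylinder at (-4, 16) partially overlaps it — only the 1.17 mm² overlap (of its 281.71 mm²) is removed, clipping the outline; the r=8 cylinder at (1.5, 15) partially overlaps it — only the 0.72 mm² overlap (of its 199.77 mm²) is removed, clipping the outline — 1 connected region; (whole slice rotated 35° about Z — lengths, areas and connectivity unchanged). Overall, the cross-section is a single solid region. Undo the 35° rotation: the query point maps to (7.685, 2.432) in the un-rotated model frame. The nearest boundary edge runs (6.93, 2.87)→(7.36, 1.46); distance from the point to it = 0.60 mm. The point is not inside any of the regions above, so it lies outside the cross-section (0.60 mm from the nearest boundary).

outside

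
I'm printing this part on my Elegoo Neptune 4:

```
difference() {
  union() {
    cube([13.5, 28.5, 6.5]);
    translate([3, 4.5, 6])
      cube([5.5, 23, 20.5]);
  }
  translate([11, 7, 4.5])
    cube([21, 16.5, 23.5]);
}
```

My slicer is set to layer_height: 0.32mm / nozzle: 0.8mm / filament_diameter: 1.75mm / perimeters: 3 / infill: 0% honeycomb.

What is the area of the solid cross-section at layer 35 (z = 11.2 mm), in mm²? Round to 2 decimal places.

126.50 mm²

At z = 11.2 mm: the cube is absent (z outside [0, 6.5]); the cube at (3, 4.5) is present — its section is the full 5.5×23 rectangle (area 126.50 mm²); Merging all regions: only the 5.5×23 cube at (3, 4.5) is present, so the union is just that shape — area = 126.50 mm²; the cube at (11, 7) is present — its section is the full 21×16.5 rectangle (area 346.50 mm²); Subtracting the remaining from the first: starting from the result so far (126.50 mm²), the 21×16.5 cube at (11, 7) misses the remaining region (no effect) — area = 126.50 mm². Overall, the cross-section is a single solid region. Net area = 126.50 mm².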